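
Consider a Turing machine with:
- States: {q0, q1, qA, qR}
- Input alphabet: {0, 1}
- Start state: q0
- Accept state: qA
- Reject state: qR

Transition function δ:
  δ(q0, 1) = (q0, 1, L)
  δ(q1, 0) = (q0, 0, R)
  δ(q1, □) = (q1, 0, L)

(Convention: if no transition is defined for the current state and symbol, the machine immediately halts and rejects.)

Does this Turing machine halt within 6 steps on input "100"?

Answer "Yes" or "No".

Execution trace:
Initial: [q0]100
Step 1: δ(q0, 1) = (q0, 1, L) → [q0]□100

No transition is defined for δ(q0, □). By convention the machine halts and rejects.
The machine halted after 1 step (within the 6-step bound).

Answer: Yes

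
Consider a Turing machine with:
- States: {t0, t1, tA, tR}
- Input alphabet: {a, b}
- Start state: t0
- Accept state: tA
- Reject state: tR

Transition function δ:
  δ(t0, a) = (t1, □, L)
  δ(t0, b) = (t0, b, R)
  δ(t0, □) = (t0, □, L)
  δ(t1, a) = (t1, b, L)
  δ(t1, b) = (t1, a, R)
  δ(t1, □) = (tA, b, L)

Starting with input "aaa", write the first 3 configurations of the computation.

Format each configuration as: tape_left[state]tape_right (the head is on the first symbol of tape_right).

Transitions applied:
Step 1: δ(t0, a) = (t1, □, L)
Step 2: δ(t1, □) = (tA, b, L)

The first 3 configurations are:
[t0]aaa ⊢ [t1]□□aa ⊢ [tA]□b□aa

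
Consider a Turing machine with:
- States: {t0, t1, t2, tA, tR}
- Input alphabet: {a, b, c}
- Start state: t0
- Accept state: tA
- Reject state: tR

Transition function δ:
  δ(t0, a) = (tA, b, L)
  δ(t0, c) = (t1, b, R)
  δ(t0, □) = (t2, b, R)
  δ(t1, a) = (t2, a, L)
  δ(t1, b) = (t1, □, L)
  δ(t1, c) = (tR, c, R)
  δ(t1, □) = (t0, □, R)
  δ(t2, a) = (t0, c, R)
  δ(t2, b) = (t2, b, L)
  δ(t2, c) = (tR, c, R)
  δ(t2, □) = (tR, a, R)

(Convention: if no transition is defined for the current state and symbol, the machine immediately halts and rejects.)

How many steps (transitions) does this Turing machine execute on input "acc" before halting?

Execution trace:
Initial: [t0]acc
Step 1: δ(t0, a) = (tA, b, L) → [tA]□bcc

The machine reaches the accept state tA and halts.

The machine executed 1 step before halting.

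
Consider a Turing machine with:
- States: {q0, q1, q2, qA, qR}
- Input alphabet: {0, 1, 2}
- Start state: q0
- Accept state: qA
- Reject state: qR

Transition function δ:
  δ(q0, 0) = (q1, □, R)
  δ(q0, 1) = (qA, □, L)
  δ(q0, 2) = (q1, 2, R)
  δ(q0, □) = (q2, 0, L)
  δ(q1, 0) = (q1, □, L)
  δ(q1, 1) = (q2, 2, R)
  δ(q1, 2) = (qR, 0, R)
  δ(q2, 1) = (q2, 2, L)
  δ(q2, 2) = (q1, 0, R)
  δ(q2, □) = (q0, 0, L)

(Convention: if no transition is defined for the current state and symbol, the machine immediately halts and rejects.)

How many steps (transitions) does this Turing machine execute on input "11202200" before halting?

Execution trace:
Initial: [q0]11202200
Step 1: δ(q0, 1) = (qA, □, L) → [qA]□□1202200

The machine reaches the accept state qA and halts.

The machine executed 1 step before halting.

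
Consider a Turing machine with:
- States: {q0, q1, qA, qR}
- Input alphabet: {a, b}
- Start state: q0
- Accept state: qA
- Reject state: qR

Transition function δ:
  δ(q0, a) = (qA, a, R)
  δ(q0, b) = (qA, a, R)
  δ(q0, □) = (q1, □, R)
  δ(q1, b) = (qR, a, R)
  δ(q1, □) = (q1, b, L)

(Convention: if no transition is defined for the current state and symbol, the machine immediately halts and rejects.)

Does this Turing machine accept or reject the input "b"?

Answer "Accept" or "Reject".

Execution trace:
Initial: [q0]b
Step 1: δ(q0, b) = (qA, a, R) → a[qA]□

The machine reaches the accept state qA and halts.

Answer: Accept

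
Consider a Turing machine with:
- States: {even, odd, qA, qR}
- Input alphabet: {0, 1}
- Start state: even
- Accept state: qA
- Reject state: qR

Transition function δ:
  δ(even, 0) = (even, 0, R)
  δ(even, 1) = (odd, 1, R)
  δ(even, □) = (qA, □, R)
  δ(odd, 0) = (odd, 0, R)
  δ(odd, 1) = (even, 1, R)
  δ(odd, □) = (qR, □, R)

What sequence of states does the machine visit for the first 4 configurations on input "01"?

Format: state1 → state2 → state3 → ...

Execution trace:
Initial: [even]01
Step 1: δ(even, 0) = (even, 0, R) → 0[even]1
Step 2: δ(even, 1) = (odd, 1, R) → 01[odd]□
Step 3: δ(odd, □) = (qR, □, R) → 01□[qR]□

The machine reaches the reject state qR and halts.

State sequence: even → even → odd → qR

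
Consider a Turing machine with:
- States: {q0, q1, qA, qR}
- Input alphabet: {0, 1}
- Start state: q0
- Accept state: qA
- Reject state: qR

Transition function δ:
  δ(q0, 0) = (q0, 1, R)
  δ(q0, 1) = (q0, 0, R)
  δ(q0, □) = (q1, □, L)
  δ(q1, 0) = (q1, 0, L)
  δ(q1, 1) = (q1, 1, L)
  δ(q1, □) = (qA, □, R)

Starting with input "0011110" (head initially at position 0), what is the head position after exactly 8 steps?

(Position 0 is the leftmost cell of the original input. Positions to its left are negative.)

Execution trace (head position shown):
Step 0: [q0]0011110  (head at position 0)
Step 1: move right → 1[q0]011110  (head at position 1)
Step 2: move right → 11[q0]11110  (head at position 2)
Step 3: move right → 110[q0]1110  (head at position 3)
Step 4: move right → 1100[q0]110  (head at position 4)
Step 5: move right → 11000[q0]10  (head at position 5)
Step 6: move right → 110000[q0]0  (head at position 6)
Step 7: move right → 1100001[q0]□  (head at position 7)
Step 8: move left → 110000[q1]1□  (head at position 6)

After 8 steps, the head is at position 6.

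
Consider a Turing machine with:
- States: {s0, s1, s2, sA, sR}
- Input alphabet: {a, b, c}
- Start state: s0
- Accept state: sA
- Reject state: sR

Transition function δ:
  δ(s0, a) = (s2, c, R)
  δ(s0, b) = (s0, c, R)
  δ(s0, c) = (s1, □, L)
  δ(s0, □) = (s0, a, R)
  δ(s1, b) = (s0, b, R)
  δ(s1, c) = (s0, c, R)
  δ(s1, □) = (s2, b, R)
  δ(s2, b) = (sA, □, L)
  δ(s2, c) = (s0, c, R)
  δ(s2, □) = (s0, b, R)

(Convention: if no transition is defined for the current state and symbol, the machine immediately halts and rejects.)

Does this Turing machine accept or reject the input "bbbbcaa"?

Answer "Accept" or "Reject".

Execution trace:
Initial: [s0]bbbbcaa
Step 1: δ(s0, b) = (s0, c, R) → c[s0]bbbcaa
Step 2: δ(s0, b) = (s0, c, R) → cc[s0]bbcaa
Step 3: δ(s0, b) = (s0, c, R) → ccc[s0]bcaa
Step 4: δ(s0, b) = (s0, c, R) → cccc[s0]caa
Step 5: δ(s0, c) = (s1, □, L) → ccc[s1]c□aa
Step 6: δ(s1, c) = (s0, c, R) → cccc[s0]□aa
Step 7: δ(s0, □) = (s0, a, R) → cccca[s0]aa
Step 8: δ(s0, a) = (s2, c, R) → ccccac[s2]a

No transition is defined for δ(s2, a). By convention the machine halts and rejects.

Answer: Reject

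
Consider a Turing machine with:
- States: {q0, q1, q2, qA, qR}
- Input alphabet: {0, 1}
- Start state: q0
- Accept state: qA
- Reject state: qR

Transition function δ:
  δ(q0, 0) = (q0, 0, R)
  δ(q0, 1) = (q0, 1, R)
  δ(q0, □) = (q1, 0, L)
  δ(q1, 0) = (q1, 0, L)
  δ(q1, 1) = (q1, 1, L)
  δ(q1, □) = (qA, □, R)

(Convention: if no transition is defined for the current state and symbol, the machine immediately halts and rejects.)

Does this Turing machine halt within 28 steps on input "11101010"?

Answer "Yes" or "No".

Execution trace:
Initial: [q0]11101010
Step 1: δ(q0, 1) = (q0, 1, R) → 1[q0]1101010
Step 2: δ(q0, 1) = (q0, 1, R) → 11[q0]101010
Step 3: δ(q0, 1) = (q0, 1, R) → 111[q0]01010
Step 4: δ(q0, 0) = (q0, 0, R) → 1110[q0]1010
Step 5: δ(q0, 1) = (q0, 1, R) → 11101[q0]010
Step 6: δ(q0, 0) = (q0, 0, R) → 111010[q0]10
Step 7: δ(q0, 1) = (q0, 1, R) → 1110101[q0]0
Step 8: δ(q0, 0) = (q0, 0, R) → 11101010[q0]□
Step 9: δ(q0, □) = (q1, 0, L) → 1110101[q1]00
Step 10: δ(q1, 0) = (q1, 0, L) → 111010[q1]100
Step 11: δ(q1, 1) = (q1, 1, L) → 11101[q1]0100
Step 12: δ(q1, 0) = (q1, 0, L) → 1110[q1]10100
Step 13: δ(q1, 1) = (q1, 1, L) → 111[q1]010100
Step 14: δ(q1, 0) = (q1, 0, L) → 11[q1]1010100
Step 15: δ(q1, 1) = (q1, 1, L) → 1[q1]11010100
Step 16: δ(q1, 1) = (q1, 1, L) → [q1]111010100
Step 17: δ(q1, 1) = (q1, 1, L) → [q1]□111010100
Step 18: δ(q1, □) = (qA, □, R) → □[qA]111010100

The machine reaches the accept state qA and halts.
The machine halted after 18 steps (within the 28-step bound).

Answer: Yes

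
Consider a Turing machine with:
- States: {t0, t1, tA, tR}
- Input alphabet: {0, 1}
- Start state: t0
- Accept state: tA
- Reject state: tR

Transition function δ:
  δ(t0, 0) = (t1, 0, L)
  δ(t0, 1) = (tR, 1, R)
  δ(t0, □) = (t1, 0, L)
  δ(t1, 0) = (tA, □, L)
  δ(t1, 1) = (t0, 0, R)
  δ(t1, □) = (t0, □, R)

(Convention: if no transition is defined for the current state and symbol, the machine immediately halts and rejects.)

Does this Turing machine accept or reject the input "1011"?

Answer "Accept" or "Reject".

Execution trace:
Initial: [t0]1011
Step 1: δ(t0, 1) = (tR, 1, R) → 1[tR]011

The machine reaches the reject state tR and halts.

Answer: Reject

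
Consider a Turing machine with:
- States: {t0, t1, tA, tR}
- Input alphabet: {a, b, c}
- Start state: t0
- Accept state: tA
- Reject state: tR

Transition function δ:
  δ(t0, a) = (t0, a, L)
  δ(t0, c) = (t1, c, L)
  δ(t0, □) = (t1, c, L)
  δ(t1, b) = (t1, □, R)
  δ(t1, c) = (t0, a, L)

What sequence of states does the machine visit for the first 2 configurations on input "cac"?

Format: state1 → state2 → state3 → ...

Execution trace:
Initial: [t0]cac
Step 1: δ(t0, c) = (t1, c, L) → [t1]□cac

No transition is defined for δ(t1, □). By convention the machine halts and rejects.

State sequence: t0 → t1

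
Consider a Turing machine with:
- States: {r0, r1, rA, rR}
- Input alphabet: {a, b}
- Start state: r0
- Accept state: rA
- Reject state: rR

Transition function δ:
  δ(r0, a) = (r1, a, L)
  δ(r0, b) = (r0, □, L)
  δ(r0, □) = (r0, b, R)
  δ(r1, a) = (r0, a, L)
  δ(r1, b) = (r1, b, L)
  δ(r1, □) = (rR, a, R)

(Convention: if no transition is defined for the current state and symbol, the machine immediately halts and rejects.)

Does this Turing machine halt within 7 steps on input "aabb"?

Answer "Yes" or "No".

Execution trace:
Initial: [r0]aabb
Step 1: δ(r0, a) = (r1, a, L) → [r1]□aabb
Step 2: δ(r1, □) = (rR, a, R) → a[rR]aabb

The machine reaches the reject state rR and halts.
The machine halted after 2 steps (within the 7-step bound).

Answer: Yes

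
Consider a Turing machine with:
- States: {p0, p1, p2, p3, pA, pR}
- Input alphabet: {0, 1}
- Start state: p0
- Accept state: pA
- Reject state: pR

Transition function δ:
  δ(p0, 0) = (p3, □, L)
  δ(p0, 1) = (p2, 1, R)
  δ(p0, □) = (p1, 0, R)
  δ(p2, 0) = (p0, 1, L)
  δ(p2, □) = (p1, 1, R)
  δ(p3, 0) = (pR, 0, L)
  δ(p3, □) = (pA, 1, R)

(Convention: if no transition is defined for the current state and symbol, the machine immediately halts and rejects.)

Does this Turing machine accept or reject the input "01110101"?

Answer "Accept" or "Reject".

Execution trace:
Initial: [p0]01110101
Step 1: δ(p0, 0) = (p3, □, L) → [p3]□□1110101
Step 2: δ(p3, □) = (pA, 1, R) → 1[pA]□1110101

The machine reaches the accept state pA and halts.

Answer: Accept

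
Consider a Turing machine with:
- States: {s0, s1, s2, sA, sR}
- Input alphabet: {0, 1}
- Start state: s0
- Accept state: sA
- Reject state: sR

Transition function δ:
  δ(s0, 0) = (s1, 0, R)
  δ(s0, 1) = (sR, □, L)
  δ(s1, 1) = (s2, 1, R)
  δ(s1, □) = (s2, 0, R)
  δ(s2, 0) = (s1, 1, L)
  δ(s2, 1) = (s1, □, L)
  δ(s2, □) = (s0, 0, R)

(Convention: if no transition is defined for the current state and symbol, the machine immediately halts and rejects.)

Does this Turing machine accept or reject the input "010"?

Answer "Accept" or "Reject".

Execution trace:
Initial: [s0]010
Step 1: δ(s0, 0) = (s1, 0, R) → 0[s1]10
Step 2: δ(s1, 1) = (s2, 1, R) → 01[s2]0
Step 3: δ(s2, 0) = (s1, 1, L) → 0[s1]11
Step 4: δ(s1, 1) = (s2, 1, R) → 01[s2]1
Step 5: δ(s2, 1) = (s1, □, L) → 0[s1]1□
Step 6: δ(s1, 1) = (s2, 1, R) → 01[s2]□
Step 7: δ(s2, □) = (s0, 0, R) → 010[s0]□

No transition is defined for δ(s0, □). By convention the machine halts and rejects.

Answer: Reject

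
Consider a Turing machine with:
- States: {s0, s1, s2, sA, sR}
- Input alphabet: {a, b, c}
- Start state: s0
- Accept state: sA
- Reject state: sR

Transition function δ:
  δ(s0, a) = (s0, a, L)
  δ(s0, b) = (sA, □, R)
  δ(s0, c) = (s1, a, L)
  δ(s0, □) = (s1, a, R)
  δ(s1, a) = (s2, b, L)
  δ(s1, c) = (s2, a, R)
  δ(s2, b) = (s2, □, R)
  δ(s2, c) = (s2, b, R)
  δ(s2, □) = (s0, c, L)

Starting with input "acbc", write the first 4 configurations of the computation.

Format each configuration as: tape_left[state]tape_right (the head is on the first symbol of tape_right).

Transitions applied:
Step 1: δ(s0, a) = (s0, a, L)
Step 2: δ(s0, □) = (s1, a, R)
Step 3: δ(s1, a) = (s2, b, L)

The first 4 configurations are:
[s0]acbc ⊢ [s0]□acbc ⊢ a[s1]acbc ⊢ [s2]abcbc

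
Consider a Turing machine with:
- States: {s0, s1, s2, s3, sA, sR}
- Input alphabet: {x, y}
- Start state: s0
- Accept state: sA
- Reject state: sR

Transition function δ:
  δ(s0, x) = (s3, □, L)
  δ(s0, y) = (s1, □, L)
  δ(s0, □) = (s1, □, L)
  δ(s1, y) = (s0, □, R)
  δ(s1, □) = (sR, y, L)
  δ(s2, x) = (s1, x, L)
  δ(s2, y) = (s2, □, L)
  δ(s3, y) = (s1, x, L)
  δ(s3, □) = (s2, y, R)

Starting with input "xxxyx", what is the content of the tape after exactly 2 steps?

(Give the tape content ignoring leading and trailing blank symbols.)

Execution trace:
Initial: [s0]xxxyx
Step 1: δ(s0, x) = (s3, □, L) → [s3]□□xxyx
Step 2: δ(s3, □) = (s2, y, R) → y[s2]□xxyx

No transition is defined for δ(s2, □). By convention the machine halts and rejects.

After 2 steps, the tape (ignoring leading/trailing blanks) is: y□xxyx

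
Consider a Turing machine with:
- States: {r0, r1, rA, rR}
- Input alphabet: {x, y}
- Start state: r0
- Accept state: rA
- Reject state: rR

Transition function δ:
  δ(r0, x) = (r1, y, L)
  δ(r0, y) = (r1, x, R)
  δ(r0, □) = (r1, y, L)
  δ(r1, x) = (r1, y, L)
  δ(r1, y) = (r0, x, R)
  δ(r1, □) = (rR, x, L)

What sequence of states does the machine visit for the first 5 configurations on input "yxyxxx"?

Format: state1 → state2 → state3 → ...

Execution trace:
Initial: [r0]yxyxxx
Step 1: δ(r0, y) = (r1, x, R) → x[r1]xyxxx
Step 2: δ(r1, x) = (r1, y, L) → [r1]xyyxxx
Step 3: δ(r1, x) = (r1, y, L) → [r1]□yyyxxx
Step 4: δ(r1, □) = (rR, x, L) → [rR]□xyyyxxx

The machine reaches the reject state rR and halts.

State sequence: r0 → r1 → r1 → r1 → rR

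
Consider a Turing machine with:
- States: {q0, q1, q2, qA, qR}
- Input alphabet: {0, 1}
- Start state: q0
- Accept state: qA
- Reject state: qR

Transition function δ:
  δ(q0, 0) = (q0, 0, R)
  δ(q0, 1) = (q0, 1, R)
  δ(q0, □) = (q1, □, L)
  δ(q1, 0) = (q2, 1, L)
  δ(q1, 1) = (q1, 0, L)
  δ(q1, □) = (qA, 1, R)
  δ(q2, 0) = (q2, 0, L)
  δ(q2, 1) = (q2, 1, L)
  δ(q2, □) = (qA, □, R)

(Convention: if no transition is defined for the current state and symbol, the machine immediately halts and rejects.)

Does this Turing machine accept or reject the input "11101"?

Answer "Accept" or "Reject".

Execution trace:
Initial: [q0]11101
Step 1: δ(q0, 1) = (q0, 1, R) → 1[q0]1101
Step 2: δ(q0, 1) = (q0, 1, R) → 11[q0]101
Step 3: δ(q0, 1) = (q0, 1, R) → 111[q0]01
Step 4: δ(q0, 0) = (q0, 0, R) → 1110[q0]1
Step 5: δ(q0, 1) = (q0, 1, R) → 11101[q0]□
Step 6: δ(q0, □) = (q1, □, L) → 1110[q1]1□
Step 7: δ(q1, 1) = (q1, 0, L) → 111[q1]00□
Step 8: δ(q1, 0) = (q2, 1, L) → 11[q2]110□
Step 9: δ(q2, 1) = (q2, 1, L) → 1[q2]1110□
Step 10: δ(q2, 1) = (q2, 1, L) → [q2]11110□
Step 11: δ(q2, 1) = (q2, 1, L) → [q2]□11110□
Step 12: δ(q2, □) = (qA, □, R) → □[qA]11110□

The machine reaches the accept state qA and halts.

Answer: Accept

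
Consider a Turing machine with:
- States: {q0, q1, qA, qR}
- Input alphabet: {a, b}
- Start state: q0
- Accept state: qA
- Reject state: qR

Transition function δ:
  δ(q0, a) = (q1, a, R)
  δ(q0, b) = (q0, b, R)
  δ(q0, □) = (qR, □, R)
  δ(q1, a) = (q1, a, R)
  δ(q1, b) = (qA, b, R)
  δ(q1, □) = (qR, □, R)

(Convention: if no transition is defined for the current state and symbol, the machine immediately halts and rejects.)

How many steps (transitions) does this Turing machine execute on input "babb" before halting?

Execution trace:
Initial: [q0]babb
Step 1: δ(q0, b) = (q0, b, R) → b[q0]abb
Step 2: δ(q0, a) = (q1, a, R) → ba[q1]bb
Step 3: δ(q1, b) = (qA, b, R) → bab[qA]b

The machine reaches the accept state qA and halts.

The machine executed 3 steps before halting.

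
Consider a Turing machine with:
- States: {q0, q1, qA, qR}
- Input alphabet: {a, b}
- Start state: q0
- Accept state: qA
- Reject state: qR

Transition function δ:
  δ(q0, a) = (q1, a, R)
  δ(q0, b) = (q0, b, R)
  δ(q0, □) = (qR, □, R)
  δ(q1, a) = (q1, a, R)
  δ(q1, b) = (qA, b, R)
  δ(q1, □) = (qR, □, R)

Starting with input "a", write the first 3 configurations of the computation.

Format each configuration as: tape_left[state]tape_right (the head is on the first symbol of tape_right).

Transitions applied:
Step 1: δ(q0, a) = (q1, a, R)
Step 2: δ(q1, □) = (qR, □, R)

The first 3 configurations are:
[q0]a ⊢ a[q1]□ ⊢ a□[qR]□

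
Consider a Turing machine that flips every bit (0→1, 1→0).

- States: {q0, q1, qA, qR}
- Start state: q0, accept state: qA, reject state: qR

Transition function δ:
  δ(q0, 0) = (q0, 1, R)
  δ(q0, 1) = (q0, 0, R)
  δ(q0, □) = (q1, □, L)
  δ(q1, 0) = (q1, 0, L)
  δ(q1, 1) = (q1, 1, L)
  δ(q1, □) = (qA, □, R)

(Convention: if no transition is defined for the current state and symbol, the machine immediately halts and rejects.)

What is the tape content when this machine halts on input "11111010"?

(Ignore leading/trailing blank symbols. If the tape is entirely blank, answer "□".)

Execution trace:
Initial: [q0]11111010
Step 1: δ(q0, 1) = (q0, 0, R) → 0[q0]1111010
Step 2: δ(q0, 1) = (q0, 0, R) → 00[q0]111010
Step 3: δ(q0, 1) = (q0, 0, R) → 000[q0]11010
Step 4: δ(q0, 1) = (q0, 0, R) → 0000[q0]1010
Step 5: δ(q0, 1) = (q0, 0, R) → 00000[q0]010
Step 6: δ(q0, 0) = (q0, 1, R) → 000001[q0]10
Step 7: δ(q0, 1) = (q0, 0, R) → 0000010[q0]0
Step 8: δ(q0, 0) = (q0, 1, R) → 00000101[q0]□
Step 9: δ(q0, □) = (q1, □, L) → 0000010[q1]1□
Step 10: δ(q1, 1) = (q1, 1, L) → 000001[q1]01□
Step 11: δ(q1, 0) = (q1, 0, L) → 00000[q1]101□
Step 12: δ(q1, 1) = (q1, 1, L) → 0000[q1]0101□
Step 13: δ(q1, 0) = (q1, 0, L) → 000[q1]00101□
Step 14: δ(q1, 0) = (q1, 0, L) → 00[q1]000101□
Step 15: δ(q1, 0) = (q1, 0, L) → 0[q1]0000101□
Step 16: δ(q1, 0) = (q1, 0, L) → [q1]00000101□
Step 17: δ(q1, 0) = (q1, 0, L) → [q1]□00000101□
Step 18: δ(q1, □) = (qA, □, R) → □[qA]00000101□

The machine reaches the accept state qA and halts.

Final tape (ignoring leading/trailing blanks): 00000101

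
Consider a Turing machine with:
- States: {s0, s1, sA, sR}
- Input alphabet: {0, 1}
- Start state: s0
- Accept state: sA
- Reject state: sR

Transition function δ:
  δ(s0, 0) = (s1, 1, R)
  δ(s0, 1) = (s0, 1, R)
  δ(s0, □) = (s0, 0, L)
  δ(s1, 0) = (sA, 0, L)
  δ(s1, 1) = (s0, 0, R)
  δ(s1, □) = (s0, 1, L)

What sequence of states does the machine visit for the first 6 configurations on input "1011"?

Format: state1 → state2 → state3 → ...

Execution trace:
Initial: [s0]1011
Step 1: δ(s0, 1) = (s0, 1, R) → 1[s0]011
Step 2: δ(s0, 0) = (s1, 1, R) → 11[s1]11
Step 3: δ(s1, 1) = (s0, 0, R) → 110[s0]1
Step 4: δ(s0, 1) = (s0, 1, R) → 1101[s0]□
Step 5: δ(s0, □) = (s0, 0, L) → 110[s0]10

State sequence: s0 → s0 → s1 → s0 → s0 → s0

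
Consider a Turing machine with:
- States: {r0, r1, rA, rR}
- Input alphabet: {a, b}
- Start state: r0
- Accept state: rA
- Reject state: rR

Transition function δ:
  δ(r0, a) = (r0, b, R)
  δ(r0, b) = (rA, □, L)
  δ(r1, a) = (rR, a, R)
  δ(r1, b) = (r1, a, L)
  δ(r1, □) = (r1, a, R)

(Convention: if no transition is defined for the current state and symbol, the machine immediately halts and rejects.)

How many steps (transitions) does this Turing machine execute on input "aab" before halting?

Execution trace:
Initial: [r0]aab
Step 1: δ(r0, a) = (r0, b, R) → b[r0]ab
Step 2: δ(r0, a) = (r0, b, R) → bb[r0]b
Step 3: δ(r0, b) = (rA, □, L) → b[rA]b□

The machine reaches the accept state rA and halts.

The machine executed 3 steps before halting.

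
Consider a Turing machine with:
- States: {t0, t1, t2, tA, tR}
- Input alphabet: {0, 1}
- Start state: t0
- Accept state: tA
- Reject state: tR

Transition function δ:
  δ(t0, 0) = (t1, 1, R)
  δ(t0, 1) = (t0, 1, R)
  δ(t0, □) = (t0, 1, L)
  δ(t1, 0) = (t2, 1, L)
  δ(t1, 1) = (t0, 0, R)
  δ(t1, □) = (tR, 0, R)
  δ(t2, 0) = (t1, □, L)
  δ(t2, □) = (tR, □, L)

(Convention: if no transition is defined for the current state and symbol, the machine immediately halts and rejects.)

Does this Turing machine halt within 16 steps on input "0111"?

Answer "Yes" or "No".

Execution trace:
Initial: [t0]0111
Step 1: δ(t0, 0) = (t1, 1, R) → 1[t1]111
Step 2: δ(t1, 1) = (t0, 0, R) → 10[t0]11
Step 3: δ(t0, 1) = (t0, 1, R) → 101[t0]1
Step 4: δ(t0, 1) = (t0, 1, R) → 1011[t0]□
Step 5: δ(t0, □) = (t0, 1, L) → 101[t0]11
Step 6: δ(t0, 1) = (t0, 1, R) → 1011[t0]1
Step 7: δ(t0, 1) = (t0, 1, R) → 10111[t0]□
Step 8: δ(t0, □) = (t0, 1, L) → 1011[t0]11
Step 9: δ(t0, 1) = (t0, 1, R) → 10111[t0]1
Step 10: δ(t0, 1) = (t0, 1, R) → 101111[t0]□
Step 11: δ(t0, □) = (t0, 1, L) → 10111[t0]11
Step 12: δ(t0, 1) = (t0, 1, R) → 101111[t0]1
Step 13: δ(t0, 1) = (t0, 1, R) → 1011111[t0]□
Step 14: δ(t0, □) = (t0, 1, L) → 101111[t0]11
Step 15: δ(t0, 1) = (t0, 1, R) → 1011111[t0]1
Step 16: δ(t0, 1) = (t0, 1, R) → 10111111[t0]□

The machine has not reached a halting state after 16 steps.
The machine did not halt within the 16-step bound.

Answer: No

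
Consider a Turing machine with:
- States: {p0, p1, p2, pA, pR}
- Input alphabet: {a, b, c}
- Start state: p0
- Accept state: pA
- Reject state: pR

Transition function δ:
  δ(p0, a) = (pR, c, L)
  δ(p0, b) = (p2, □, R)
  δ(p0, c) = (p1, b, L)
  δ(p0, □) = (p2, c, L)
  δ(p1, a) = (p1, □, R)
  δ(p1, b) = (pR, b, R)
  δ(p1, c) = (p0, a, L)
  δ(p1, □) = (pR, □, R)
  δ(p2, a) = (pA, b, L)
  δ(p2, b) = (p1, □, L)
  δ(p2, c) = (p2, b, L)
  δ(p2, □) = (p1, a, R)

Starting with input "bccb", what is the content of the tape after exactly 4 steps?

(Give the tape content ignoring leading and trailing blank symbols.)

Execution trace:
Initial: [p0]bccb
Step 1: δ(p0, b) = (p2, □, R) → □[p2]ccb
Step 2: δ(p2, c) = (p2, b, L) → [p2]□bcb
Step 3: δ(p2, □) = (p1, a, R) → a[p1]bcb
Step 4: δ(p1, b) = (pR, b, R) → ab[pR]cb

The machine reaches the reject state pR and halts.

After 4 steps, the tape (ignoring leading/trailing blanks) is: abcb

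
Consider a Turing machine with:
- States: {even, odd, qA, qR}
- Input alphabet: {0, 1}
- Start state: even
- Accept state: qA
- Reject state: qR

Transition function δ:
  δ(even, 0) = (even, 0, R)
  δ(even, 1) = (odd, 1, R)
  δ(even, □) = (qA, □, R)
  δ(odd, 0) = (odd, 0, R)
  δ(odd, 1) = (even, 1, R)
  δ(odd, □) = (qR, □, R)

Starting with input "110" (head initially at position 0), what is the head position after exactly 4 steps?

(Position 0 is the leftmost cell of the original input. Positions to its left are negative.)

Execution trace (head position shown):
Step 0: [even]110  (head at position 0)
Step 1: move right → 1[odd]10  (head at position 1)
Step 2: move right → 11[even]0  (head at position 2)
Step 3: move right → 110[even]□  (head at position 3)
Step 4: move right → 110□[qA]□  (head at position 4)

After 4 steps, the head is at position 4.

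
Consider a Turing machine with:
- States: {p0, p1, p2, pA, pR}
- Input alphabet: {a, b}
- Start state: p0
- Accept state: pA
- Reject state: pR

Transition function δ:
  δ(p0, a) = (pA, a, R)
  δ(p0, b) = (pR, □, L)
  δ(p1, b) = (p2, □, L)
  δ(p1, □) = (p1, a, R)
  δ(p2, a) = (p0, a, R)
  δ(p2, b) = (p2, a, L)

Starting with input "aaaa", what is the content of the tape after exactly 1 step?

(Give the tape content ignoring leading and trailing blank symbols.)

Execution trace:
Initial: [p0]aaaa
Step 1: δ(p0, a) = (pA, a, R) → a[pA]aaa

The machine reaches the accept state pA and halts.

After 1 step, the tape (ignoring leading/trailing blanks) is: aaaa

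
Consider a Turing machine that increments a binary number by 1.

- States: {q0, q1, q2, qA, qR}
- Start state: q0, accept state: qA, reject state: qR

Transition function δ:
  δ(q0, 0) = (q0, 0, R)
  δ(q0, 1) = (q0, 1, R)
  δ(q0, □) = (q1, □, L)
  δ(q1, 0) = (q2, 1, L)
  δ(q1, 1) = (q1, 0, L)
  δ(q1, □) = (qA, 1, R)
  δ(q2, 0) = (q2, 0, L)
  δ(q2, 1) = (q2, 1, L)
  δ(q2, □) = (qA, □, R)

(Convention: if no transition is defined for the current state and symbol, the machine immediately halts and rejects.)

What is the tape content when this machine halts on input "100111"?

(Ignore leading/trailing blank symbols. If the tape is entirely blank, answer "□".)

Execution trace:
Initial: [q0]100111
Step 1: δ(q0, 1) = (q0, 1, R) → 1[q0]00111
Step 2: δ(q0, 0) = (q0, 0, R) → 10[q0]0111
Step 3: δ(q0, 0) = (q0, 0, R) → 100[q0]111
Step 4: δ(q0, 1) = (q0, 1, R) → 1001[q0]11
Step 5: δ(q0, 1) = (q0, 1, R) → 10011[q0]1
Step 6: δ(q0, 1) = (q0, 1, R) → 100111[q0]□
Step 7: δ(q0, □) = (q1, □, L) → 10011[q1]1□
Step 8: δ(q1, 1) = (q1, 0, L) → 1001[q1]10□
Step 9: δ(q1, 1) = (q1, 0, L) → 100[q1]100□
Step 10: δ(q1, 1) = (q1, 0, L) → 10[q1]0000□
Step 11: δ(q1, 0) = (q2, 1, L) → 1[q2]01000□
Step 12: δ(q2, 0) = (q2, 0, L) → [q2]101000□
Step 13: δ(q2, 1) = (q2, 1, L) → [q2]□101000□
Step 14: δ(q2, □) = (qA, □, R) → □[qA]101000□

The machine reaches the accept state qA and halts.

Final tape (ignoring leading/trailing blanks): 101000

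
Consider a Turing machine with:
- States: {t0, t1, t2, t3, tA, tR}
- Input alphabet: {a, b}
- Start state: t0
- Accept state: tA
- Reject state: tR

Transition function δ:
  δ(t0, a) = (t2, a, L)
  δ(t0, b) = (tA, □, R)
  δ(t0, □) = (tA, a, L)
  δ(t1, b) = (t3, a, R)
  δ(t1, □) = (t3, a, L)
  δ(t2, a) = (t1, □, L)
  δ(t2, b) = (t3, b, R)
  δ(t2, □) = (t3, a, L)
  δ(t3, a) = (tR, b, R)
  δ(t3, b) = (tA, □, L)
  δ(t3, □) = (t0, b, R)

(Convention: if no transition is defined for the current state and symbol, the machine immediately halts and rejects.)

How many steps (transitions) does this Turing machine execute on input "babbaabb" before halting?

Execution trace:
Initial: [t0]babbaabb
Step 1: δ(t0, b) = (tA, □, R) → □[tA]abbaabb

The machine reaches the accept state tA and halts.

The machine executed 1 step before halting.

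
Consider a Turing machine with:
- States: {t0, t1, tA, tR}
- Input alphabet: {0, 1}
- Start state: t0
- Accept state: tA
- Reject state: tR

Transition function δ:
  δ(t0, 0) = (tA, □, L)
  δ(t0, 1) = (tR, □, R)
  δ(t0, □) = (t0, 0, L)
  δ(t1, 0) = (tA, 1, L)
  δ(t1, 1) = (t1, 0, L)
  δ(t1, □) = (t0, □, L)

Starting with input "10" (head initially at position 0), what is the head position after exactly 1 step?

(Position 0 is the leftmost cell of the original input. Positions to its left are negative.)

Execution trace (head position shown):
Step 0: [t0]10  (head at position 0)
Step 1: move right → □[tR]0  (head at position 1)

After 1 step, the head is at position 1.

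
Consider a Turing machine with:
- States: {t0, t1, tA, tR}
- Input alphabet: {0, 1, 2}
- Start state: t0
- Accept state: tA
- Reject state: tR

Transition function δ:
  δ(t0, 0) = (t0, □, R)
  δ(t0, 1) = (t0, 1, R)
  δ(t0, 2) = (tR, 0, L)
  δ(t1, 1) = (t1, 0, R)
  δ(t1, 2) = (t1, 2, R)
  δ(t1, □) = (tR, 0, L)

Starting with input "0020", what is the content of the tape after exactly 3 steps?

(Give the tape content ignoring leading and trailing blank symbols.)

Execution trace:
Initial: [t0]0020
Step 1: δ(t0, 0) = (t0, □, R) → □[t0]020
Step 2: δ(t0, 0) = (t0, □, R) → □□[t0]20
Step 3: δ(t0, 2) = (tR, 0, L) → □[tR]□00

The machine reaches the reject state tR and halts.

After 3 steps, the tape (ignoring leading/trailing blanks) is: 00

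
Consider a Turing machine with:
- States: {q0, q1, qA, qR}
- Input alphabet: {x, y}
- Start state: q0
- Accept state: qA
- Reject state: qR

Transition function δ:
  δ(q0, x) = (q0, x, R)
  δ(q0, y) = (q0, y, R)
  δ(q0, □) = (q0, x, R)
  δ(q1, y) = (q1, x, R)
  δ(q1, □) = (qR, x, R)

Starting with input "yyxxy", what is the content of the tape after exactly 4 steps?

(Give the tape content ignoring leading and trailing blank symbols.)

Execution trace:
Initial: [q0]yyxxy
Step 1: δ(q0, y) = (q0, y, R) → y[q0]yxxy
Step 2: δ(q0, y) = (q0, y, R) → yy[q0]xxy
Step 3: δ(q0, x) = (q0, x, R) → yyx[q0]xy
Step 4: δ(q0, x) = (q0, x, R) → yyxx[q0]y

After 4 steps, the tape (ignoring leading/trailing blanks) is: yyxxy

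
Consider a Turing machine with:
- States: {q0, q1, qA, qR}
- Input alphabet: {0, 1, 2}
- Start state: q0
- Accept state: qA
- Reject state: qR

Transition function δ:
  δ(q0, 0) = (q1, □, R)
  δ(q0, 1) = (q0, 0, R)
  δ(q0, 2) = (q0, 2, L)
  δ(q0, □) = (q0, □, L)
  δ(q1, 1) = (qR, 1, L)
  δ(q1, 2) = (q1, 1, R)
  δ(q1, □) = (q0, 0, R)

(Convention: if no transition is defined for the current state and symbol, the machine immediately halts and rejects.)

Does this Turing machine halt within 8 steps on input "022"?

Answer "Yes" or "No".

Execution trace:
Initial: [q0]022
Step 1: δ(q0, 0) = (q1, □, R) → □[q1]22
Step 2: δ(q1, 2) = (q1, 1, R) → □1[q1]2
Step 3: δ(q1, 2) = (q1, 1, R) → □11[q1]□
Step 4: δ(q1, □) = (q0, 0, R) → □110[q0]□
Step 5: δ(q0, □) = (q0, □, L) → □11[q0]0□
Step 6: δ(q0, 0) = (q1, □, R) → □11□[q1]□
Step 7: δ(q1, □) = (q0, 0, R) → □11□0[q0]□
Step 8: δ(q0, □) = (q0, □, L) → □11□[q0]0□

The machine has not reached a halting state after 8 steps.
The machine did not halt within the 8-step bound.

Answer: No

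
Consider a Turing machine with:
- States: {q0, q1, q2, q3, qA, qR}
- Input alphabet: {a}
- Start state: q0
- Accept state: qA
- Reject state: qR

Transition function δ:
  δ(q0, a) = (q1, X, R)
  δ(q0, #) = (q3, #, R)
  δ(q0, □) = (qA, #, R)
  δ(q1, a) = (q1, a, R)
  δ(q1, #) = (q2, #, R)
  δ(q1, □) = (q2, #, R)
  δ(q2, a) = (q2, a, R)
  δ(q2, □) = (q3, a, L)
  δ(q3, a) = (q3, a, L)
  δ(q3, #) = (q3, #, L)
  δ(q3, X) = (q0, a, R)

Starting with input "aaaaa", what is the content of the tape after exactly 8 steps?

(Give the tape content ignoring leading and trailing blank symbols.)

Execution trace:
Initial: [q0]aaaaa
Step 1: δ(q0, a) = (q1, X, R) → X[q1]aaaa
Step 2: δ(q1, a) = (q1, a, R) → Xa[q1]aaa
Step 3: δ(q1, a) = (q1, a, R) → Xaa[q1]aa
Step 4: δ(q1, a) = (q1, a, R) → Xaaa[q1]a
Step 5: δ(q1, a) = (q1, a, R) → Xaaaa[q1]□
Step 6: δ(q1, □) = (q2, #, R) → Xaaaa#[q2]□
Step 7: δ(q2, □) = (q3, a, L) → Xaaaa[q3]#a
Step 8: δ(q3, #) = (q3, #, L) → Xaaa[q3]a#a

After 8 steps, the tape (ignoring leading/trailing blanks) is: Xaaaa#a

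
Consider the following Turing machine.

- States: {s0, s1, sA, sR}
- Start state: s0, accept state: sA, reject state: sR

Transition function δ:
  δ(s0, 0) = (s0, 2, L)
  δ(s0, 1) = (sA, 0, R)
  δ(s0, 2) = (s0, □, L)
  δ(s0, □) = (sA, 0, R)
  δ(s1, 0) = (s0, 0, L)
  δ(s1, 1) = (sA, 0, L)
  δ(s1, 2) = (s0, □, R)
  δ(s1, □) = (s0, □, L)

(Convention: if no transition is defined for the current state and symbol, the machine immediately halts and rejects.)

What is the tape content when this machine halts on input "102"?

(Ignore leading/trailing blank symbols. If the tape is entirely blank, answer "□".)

Execution trace:
Initial: [s0]102
Step 1: δ(s0, 1) = (sA, 0, R) → 0[sA]02

The machine reaches the accept state sA and halts.

Final tape (ignoring leading/trailing blanks): 002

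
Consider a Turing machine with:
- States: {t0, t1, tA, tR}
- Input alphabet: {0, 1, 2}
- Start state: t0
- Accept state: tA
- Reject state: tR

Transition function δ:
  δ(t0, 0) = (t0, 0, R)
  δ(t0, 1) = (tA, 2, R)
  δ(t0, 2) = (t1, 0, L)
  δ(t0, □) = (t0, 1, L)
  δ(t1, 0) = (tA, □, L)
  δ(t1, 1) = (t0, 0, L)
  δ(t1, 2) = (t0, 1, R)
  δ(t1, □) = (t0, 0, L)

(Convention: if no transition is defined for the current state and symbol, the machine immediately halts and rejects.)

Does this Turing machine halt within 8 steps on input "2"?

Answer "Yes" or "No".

Execution trace:
Initial: [t0]2
Step 1: δ(t0, 2) = (t1, 0, L) → [t1]□0
Step 2: δ(t1, □) = (t0, 0, L) → [t0]□00
Step 3: δ(t0, □) = (t0, 1, L) → [t0]□100
Step 4: δ(t0, □) = (t0, 1, L) → [t0]□1100
Step 5: δ(t0, □) = (t0, 1, L) → [t0]□11100
Step 6: δ(t0, □) = (t0, 1, L) → [t0]□111100
Step 7: δ(t0, □) = (t0, 1, L) → [t0]□1111100
Step 8: δ(t0, □) = (t0, 1, L) → [t0]□11111100

The machine has not reached a halting state after 8 steps.
The machine did not halt within the 8-step bound.

Answer: No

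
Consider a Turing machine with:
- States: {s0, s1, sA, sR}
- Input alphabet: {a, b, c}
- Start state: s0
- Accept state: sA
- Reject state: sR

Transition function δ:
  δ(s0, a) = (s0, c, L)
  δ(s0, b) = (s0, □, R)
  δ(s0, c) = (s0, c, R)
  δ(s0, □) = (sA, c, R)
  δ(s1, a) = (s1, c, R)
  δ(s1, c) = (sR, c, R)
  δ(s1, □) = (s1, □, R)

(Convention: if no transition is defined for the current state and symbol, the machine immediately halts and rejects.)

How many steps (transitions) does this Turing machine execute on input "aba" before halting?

Execution trace:
Initial: [s0]aba
Step 1: δ(s0, a) = (s0, c, L) → [s0]□cba
Step 2: δ(s0, □) = (sA, c, R) → c[sA]cba

The machine reaches the accept state sA and halts.

The machine executed 2 steps before halting.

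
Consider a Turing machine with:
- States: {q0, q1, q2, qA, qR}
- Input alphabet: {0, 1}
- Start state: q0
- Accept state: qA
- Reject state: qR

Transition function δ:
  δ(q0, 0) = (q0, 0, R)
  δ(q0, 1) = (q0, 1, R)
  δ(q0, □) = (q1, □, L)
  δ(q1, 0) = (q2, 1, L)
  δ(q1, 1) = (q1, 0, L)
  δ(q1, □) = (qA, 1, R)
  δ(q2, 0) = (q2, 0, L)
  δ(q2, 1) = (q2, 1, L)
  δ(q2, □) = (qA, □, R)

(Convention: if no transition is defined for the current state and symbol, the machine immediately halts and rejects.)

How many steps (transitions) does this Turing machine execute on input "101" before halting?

Execution trace:
Initial: [q0]101
Step 1: δ(q0, 1) = (q0, 1, R) → 1[q0]01
Step 2: δ(q0, 0) = (q0, 0, R) → 10[q0]1
Step 3: δ(q0, 1) = (q0, 1, R) → 101[q0]□
Step 4: δ(q0, □) = (q1, □, L) → 10[q1]1□
Step 5: δ(q1, 1) = (q1, 0, L) → 1[q1]00□
Step 6: δ(q1, 0) = (q2, 1, L) → [q2]110□
Step 7: δ(q2, 1) = (q2, 1, L) → [q2]□110□
Step 8: δ(q2, □) = (qA, □, R) → □[qA]110□

The machine reaches the accept state qA and halts.

The machine executed 8 steps before halting.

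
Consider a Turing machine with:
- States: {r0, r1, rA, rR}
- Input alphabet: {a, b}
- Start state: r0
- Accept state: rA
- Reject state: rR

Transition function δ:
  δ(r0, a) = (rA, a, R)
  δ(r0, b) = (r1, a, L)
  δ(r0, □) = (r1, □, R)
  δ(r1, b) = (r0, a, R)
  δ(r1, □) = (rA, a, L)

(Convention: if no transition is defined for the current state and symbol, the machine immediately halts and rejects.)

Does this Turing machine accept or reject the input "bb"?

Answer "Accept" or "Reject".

Execution trace:
Initial: [r0]bb
Step 1: δ(r0, b) = (r1, a, L) → [r1]□ab
Step 2: δ(r1, □) = (rA, a, L) → [rA]□aab

The machine reaches the accept state rA and halts.

Answer: Accept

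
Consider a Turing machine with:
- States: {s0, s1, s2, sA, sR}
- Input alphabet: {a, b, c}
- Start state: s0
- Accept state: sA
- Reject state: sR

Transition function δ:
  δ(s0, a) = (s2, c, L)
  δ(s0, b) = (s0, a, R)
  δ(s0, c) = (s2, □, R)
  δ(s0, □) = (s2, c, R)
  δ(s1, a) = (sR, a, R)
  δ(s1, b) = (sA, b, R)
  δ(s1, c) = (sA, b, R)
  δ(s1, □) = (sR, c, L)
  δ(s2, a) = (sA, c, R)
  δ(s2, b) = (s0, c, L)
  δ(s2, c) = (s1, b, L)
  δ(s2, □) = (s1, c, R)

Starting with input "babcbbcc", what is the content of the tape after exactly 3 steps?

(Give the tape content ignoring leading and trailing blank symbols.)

Execution trace:
Initial: [s0]babcbbcc
Step 1: δ(s0, b) = (s0, a, R) → a[s0]abcbbcc
Step 2: δ(s0, a) = (s2, c, L) → [s2]acbcbbcc
Step 3: δ(s2, a) = (sA, c, R) → c[sA]cbcbbcc

The machine reaches the accept state sA and halts.

After 3 steps, the tape (ignoring leading/trailing blanks) is: ccbcbbcc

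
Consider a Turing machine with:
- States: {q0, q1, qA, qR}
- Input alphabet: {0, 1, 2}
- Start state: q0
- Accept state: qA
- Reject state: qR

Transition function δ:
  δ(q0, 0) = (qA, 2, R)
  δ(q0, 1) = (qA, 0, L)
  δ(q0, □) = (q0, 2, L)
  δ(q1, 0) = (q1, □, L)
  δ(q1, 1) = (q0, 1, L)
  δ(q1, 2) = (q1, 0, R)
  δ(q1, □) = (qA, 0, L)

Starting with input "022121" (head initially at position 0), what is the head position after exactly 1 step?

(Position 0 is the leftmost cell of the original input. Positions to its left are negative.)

Execution trace (head position shown):
Step 0: [q0]022121  (head at position 0)
Step 1: move right → 2[qA]22121  (head at position 1)

After 1 step, the head is at position 1.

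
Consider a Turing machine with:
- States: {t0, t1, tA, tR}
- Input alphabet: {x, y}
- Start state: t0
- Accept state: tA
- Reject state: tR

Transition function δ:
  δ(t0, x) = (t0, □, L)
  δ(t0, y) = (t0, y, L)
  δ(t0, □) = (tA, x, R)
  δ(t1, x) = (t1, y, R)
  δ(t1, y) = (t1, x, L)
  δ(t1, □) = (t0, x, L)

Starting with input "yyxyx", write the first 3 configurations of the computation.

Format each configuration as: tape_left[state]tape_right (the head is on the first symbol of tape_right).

Transitions applied:
Step 1: δ(t0, y) = (t0, y, L)
Step 2: δ(t0, □) = (tA, x, R)

The first 3 configurations are:
[t0]yyxyx ⊢ [t0]□yyxyx ⊢ x[tA]yyxyx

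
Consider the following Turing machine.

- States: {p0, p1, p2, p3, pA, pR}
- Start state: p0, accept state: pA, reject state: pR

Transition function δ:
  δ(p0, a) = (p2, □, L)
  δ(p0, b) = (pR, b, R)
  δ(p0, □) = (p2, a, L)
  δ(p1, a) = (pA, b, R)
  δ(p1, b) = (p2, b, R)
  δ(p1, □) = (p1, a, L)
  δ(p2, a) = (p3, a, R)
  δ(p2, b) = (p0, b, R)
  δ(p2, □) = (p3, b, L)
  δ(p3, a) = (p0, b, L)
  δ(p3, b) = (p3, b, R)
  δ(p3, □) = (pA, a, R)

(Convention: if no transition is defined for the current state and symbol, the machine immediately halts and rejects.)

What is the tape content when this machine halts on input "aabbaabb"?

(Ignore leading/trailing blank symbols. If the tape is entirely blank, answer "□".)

Execution trace:
Initial: [p0]aabbaabb
Step 1: δ(p0, a) = (p2, □, L) → [p2]□□abbaabb
Step 2: δ(p2, □) = (p3, b, L) → [p3]□b□abbaabb
Step 3: δ(p3, □) = (pA, a, R) → a[pA]b□abbaabb

The machine reaches the accept state pA and halts.

Final tape (ignoring leading/trailing blanks): ab□abbaabb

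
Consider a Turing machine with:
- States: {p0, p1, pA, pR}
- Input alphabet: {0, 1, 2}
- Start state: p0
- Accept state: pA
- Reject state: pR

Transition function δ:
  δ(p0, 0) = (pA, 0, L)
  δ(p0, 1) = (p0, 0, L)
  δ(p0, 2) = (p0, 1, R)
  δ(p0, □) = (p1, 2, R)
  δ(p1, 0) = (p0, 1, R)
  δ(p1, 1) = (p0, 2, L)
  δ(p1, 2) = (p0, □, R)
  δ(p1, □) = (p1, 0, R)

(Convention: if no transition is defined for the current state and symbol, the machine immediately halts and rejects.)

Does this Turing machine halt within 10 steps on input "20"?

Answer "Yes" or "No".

Execution trace:
Initial: [p0]20
Step 1: δ(p0, 2) = (p0, 1, R) → 1[p0]0
Step 2: δ(p0, 0) = (pA, 0, L) → [pA]10

The machine reaches the accept state pA and halts.
The machine halted after 2 steps (within the 10-step bound).

Answer: Yes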